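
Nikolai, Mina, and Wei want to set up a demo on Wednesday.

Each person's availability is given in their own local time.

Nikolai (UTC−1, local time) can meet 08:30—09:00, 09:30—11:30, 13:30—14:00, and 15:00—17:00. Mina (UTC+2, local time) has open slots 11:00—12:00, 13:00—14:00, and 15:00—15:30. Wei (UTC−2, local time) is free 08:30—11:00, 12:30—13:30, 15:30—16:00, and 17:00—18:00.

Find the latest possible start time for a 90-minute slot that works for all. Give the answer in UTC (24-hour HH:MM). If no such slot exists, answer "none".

Nikolai → UTC: 09:30–10:00, 10:30–12:30, 14:30–15:00, 16:00–18:00.
Mina → UTC: 09:00–10:00, 11:00–12:00, 13:00–13:30.
Wei → UTC: 10:30–13:00, 14:30–15:30, 17:30–18:00, 19:00–20:00.
Nikolai ∩ Mina: 09:30–10:00, 11:00–12:00.
Nikolai ∩ Mina ∩ Wei: 11:00–12:00.
Windows ≥ 90 min: (none).

none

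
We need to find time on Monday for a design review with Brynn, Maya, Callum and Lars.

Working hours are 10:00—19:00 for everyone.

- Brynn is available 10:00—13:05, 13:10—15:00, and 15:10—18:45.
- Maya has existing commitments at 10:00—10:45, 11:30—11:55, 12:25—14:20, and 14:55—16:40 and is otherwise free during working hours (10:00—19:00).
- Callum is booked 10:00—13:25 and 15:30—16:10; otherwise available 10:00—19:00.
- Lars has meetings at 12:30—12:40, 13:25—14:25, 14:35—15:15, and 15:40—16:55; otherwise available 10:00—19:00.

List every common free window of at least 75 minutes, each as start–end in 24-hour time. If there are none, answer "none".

16:55–18:45

Maya free within 10:00–19:00: 10:45–11:30, 11:55–12:25, 14:20–14:55, 16:40–19:00.
Callum free within 10:00–19:00: 13:25–15:30, 16:10–19:00.
Lars free within 10:00–19:00: 10:00–12:30, 12:40–13:25, 14:25–14:35, 15:15–15:40, 16:55–19:00.
Brynn ∩ Maya: 10:45–11:30, 11:55–12:25, 14:20–14:55, 16:40–18:45.
Brynn ∩ Maya ∩ Callum: 14:20–14:55, 16:40–18:45.
Brynn ∩ Maya ∩ Callum ∩ Lars: 14:25–14:35, 16:55–18:45.
Windows ≥ 75 min: 16:55–18:45.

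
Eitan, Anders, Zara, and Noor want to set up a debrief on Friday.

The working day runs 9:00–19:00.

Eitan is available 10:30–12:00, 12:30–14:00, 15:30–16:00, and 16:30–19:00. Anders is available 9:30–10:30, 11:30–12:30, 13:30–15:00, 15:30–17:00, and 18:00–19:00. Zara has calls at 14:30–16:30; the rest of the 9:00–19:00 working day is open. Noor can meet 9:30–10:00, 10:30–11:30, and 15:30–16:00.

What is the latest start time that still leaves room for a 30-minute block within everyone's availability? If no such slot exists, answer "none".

Zara free within 09:00–19:00: 09:00–14:30, 16:30–19:00.
Eitan ∩ Anders: 11:30–12:00, 13:30–14:00, 15:30–16:00, 16:30–17:00, 18:00–19:00.
Eitan ∩ Anders ∩ Zara: 11:30–12:00, 13:30–14:00, 16:30–17:00, 18:00–19:00.
Eitan ∩ Anders ∩ Zara ∩ Noor: (none).
Windows ≥ 30 min: (none).

none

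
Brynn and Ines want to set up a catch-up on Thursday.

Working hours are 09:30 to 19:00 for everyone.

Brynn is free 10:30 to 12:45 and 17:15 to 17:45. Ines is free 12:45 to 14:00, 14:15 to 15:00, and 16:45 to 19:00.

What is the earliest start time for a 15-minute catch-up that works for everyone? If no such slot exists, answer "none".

17:15

Brynn ∩ Ines: 17:15–17:45.
Windows ≥ 15 min: 17:15–17:45.
Earliest such window starts at 17:15.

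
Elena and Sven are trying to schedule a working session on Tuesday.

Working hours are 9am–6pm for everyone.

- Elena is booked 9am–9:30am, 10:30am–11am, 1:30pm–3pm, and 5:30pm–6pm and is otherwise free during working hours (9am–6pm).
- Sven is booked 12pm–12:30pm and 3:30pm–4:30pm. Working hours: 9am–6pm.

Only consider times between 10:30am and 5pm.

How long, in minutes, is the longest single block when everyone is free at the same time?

60 minutes

Elena free within 09:00–18:00: 09:30–10:30, 11:00–13:30, 15:00–17:30.
Sven free within 09:00–18:00: 09:00–12:00, 12:30–15:30, 16:30–18:00.
Elena ∩ Sven: 09:30–10:30, 11:00–12:00, 12:30–13:30, 15:00–15:30, 16:30–17:30.
Restricted to 10:30–17:00: 11:00–12:00, 12:30–13:30, 15:00–15:30, 16:30–17:00.
Common window lengths: 60, 60, 30, 30 min; longest is 60.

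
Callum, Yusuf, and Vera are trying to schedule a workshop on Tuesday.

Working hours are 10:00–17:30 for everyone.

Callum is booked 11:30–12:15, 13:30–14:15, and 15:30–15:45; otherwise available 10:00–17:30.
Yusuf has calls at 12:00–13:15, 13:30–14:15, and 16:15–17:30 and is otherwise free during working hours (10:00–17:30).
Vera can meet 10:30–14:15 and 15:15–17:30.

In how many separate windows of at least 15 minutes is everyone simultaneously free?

4

Callum free within 10:00–17:30: 10:00–11:30, 12:15–13:30, 14:15–15:30, 15:45–17:30.
Yusuf free within 10:00–17:30: 10:00–12:00, 13:15–13:30, 14:15–16:15.
Callum ∩ Yusuf: 10:00–11:30, 13:15–13:30, 14:15–15:30, 15:45–16:15.
Callum ∩ Yusuf ∩ Vera: 10:30–11:30, 13:15–13:30, 15:15–15:30, 15:45–16:15.
Windows ≥ 15 min: 10:30–11:30, 13:15–13:30, 15:15–15:30, 15:45–16:15.
That's 4 windows.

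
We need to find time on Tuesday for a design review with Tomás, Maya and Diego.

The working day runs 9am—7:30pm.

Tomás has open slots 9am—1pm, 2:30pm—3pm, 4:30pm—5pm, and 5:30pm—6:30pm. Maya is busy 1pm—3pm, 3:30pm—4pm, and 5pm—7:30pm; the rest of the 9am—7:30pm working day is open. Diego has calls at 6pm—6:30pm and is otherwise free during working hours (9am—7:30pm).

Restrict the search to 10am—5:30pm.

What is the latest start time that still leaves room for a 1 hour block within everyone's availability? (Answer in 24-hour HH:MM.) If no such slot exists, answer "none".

12:00

Maya free within 09:00–19:30: 09:00–13:00, 15:00–15:30, 16:00–17:00.
Diego free within 09:00–19:30: 09:00–18:00, 18:30–19:30.
Tomás ∩ Maya: 09:00–13:00, 16:30–17:00.
Tomás ∩ Maya ∩ Diego: 09:00–13:00, 16:30–17:00.
Restricted to 10:00–17:30: 10:00–13:00, 16:30–17:00.
Windows ≥ 60 min: 10:00–13:00.
Latest start in the last window 10:00–13:00 is 13:00 − 60 min = 12:00.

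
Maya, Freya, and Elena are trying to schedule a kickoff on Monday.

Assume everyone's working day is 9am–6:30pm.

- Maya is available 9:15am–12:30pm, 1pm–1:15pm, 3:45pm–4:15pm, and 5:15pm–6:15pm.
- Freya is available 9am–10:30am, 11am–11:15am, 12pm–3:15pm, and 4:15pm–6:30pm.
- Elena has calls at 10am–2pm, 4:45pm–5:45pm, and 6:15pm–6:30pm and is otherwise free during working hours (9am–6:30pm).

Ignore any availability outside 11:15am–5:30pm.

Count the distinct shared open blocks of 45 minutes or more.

0

Elena free within 09:00–18:30: 09:00–10:00, 14:00–16:45, 17:45–18:15.
Maya ∩ Freya: 09:15–10:30, 11:00–11:15, 12:00–12:30, 13:00–13:15, 17:15–18:15.
Maya ∩ Freya ∩ Elena: 09:15–10:00, 17:45–18:15.
Restricted to 11:15–17:30: (none).
Windows ≥ 45 min: (none).
That's 0 windows.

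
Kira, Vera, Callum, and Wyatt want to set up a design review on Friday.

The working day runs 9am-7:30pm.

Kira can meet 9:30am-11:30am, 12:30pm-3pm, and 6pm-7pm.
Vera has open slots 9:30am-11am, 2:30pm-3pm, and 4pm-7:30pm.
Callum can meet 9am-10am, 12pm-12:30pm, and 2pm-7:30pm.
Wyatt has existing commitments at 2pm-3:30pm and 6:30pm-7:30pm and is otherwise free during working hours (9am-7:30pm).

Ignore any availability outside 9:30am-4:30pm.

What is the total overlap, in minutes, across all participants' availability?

30 minutes

Wyatt free within 09:00–19:30: 09:00–14:00, 15:30–18:30.
Kira ∩ Vera: 09:30–11:00, 14:30–15:00, 18:00–19:00.
Kira ∩ Vera ∩ Callum: 09:30–10:00, 14:30–15:00, 18:00–19:00.
Kira ∩ Vera ∩ Callum ∩ Wyatt: 09:30–10:00, 18:00–18:30.
Restricted to 09:30–16:30: 09:30–10:00.
Total common minutes: 30.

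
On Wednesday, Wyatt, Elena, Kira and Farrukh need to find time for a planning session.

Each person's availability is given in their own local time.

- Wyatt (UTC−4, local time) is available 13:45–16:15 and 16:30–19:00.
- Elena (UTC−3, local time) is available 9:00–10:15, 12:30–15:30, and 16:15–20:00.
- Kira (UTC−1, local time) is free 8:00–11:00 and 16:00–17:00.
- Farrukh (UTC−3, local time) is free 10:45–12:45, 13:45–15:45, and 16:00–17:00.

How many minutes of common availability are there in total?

Wyatt → UTC: 17:45–20:15, 20:30–23:00.
Elena → UTC: 12:00–13:15, 15:30–18:30, 19:15–23:00.
Kira → UTC: 09:00–12:00, 17:00–18:00.
Farrukh → UTC: 13:45–15:45, 16:45–18:45, 19:00–20:00.
Wyatt ∩ Elena: 17:45–18:30, 19:15–20:15, 20:30–23:00.
Wyatt ∩ Elena ∩ Kira: 17:45–18:00.
Wyatt ∩ Elena ∩ Kira ∩ Farrukh: 17:45–18:00.
Total common minutes: 15.

15 minutes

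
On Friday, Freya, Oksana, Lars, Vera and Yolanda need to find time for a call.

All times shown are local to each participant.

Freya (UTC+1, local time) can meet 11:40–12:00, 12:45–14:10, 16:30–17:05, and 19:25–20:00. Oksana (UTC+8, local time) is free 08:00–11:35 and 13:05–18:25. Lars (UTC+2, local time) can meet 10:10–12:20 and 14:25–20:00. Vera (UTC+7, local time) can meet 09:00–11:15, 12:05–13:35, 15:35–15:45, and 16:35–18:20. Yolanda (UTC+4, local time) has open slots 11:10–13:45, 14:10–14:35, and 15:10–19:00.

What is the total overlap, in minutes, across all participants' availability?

Freya → UTC: 10:40–11:00, 11:45–13:10, 15:30–16:05, 18:25–19:00.
Oksana → UTC: 00:00–03:35, 05:05–10:25.
Lars → UTC: 08:10–10:20, 12:25–18:00.
Vera → UTC: 02:00–04:15, 05:05–06:35, 08:35–08:45, 09:35–11:20.
Yolanda → UTC: 07:10–09:45, 10:10–10:35, 11:10–15:00.
Freya ∩ Oksana: (none).
Freya ∩ Oksana ∩ Lars: (none).
Freya ∩ Oksana ∩ Lars ∩ Vera: (none).
Freya ∩ Oksana ∩ Lars ∩ Vera ∩ Yolanda: (none).
Total common minutes: 0.

0 minutes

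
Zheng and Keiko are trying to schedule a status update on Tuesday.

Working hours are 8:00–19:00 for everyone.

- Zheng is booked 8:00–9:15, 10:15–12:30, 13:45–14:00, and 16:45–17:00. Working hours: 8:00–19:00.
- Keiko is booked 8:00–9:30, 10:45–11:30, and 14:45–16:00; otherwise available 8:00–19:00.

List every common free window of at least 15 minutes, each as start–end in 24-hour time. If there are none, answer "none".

Zheng free within 08:00–19:00: 09:15–10:15, 12:30–13:45, 14:00–16:45, 17:00–19:00.
Keiko free within 08:00–19:00: 09:30–10:45, 11:30–14:45, 16:00–19:00.
Zheng ∩ Keiko: 09:30–10:15, 12:30–13:45, 14:00–14:45, 16:00–16:45, 17:00–19:00.
Windows ≥ 15 min: 09:30–10:15, 12:30–13:45, 14:00–14:45, 16:00–16:45, 17:00–19:00.

09:30–10:15, 12:30–13:45, 14:00–14:45, 16:00–16:45, 17:00–19:00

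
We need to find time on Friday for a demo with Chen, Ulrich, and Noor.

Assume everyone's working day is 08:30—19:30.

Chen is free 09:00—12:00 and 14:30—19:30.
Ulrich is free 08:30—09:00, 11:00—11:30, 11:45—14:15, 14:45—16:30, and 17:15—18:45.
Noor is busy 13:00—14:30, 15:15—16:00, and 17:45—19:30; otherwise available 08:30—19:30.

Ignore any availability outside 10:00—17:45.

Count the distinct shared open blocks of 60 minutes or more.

0

Noor free within 08:30–19:30: 08:30–13:00, 14:30–15:15, 16:00–17:45.
Chen ∩ Ulrich: 11:00–11:30, 11:45–12:00, 14:45–16:30, 17:15–18:45.
Chen ∩ Ulrich ∩ Noor: 11:00–11:30, 11:45–12:00, 14:45–15:15, 16:00–16:30, 17:15–17:45.
Restricted to 10:00–17:45: 11:00–11:30, 11:45–12:00, 14:45–15:15, 16:00–16:30, 17:15–17:45.
Windows ≥ 60 min: (none).
That's 0 windows.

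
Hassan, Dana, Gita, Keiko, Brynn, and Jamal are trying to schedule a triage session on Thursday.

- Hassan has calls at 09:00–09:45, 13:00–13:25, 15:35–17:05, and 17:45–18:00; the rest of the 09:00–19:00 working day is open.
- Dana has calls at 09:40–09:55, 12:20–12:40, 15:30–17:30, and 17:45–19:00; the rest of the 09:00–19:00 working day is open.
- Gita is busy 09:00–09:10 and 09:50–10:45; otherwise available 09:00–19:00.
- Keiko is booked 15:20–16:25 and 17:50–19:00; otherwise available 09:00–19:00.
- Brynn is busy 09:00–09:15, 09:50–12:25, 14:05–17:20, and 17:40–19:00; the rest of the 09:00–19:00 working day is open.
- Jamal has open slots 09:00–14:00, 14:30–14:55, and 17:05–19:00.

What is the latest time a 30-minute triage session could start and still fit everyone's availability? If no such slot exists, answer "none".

13:30

Hassan free within 09:00–19:00: 09:45–13:00, 13:25–15:35, 17:05–17:45, 18:00–19:00.
Dana free within 09:00–19:00: 09:00–09:40, 09:55–12:20, 12:40–15:30, 17:30–17:45.
Gita free within 09:00–19:00: 09:10–09:50, 10:45–19:00.
Keiko free within 09:00–19:00: 09:00–15:20, 16:25–17:50.
Brynn free within 09:00–19:00: 09:15–09:50, 12:25–14:05, 17:20–17:40.
Hassan ∩ Dana: 09:55–12:20, 12:40–13:00, 13:25–15:30, 17:30–17:45.
Hassan ∩ Dana ∩ Gita: 10:45–12:20, 12:40–13:00, 13:25–15:30, 17:30–17:45.
Hassan ∩ Dana ∩ Gita ∩ Keiko: 10:45–12:20, 12:40–13:00, 13:25–15:20, 17:30–17:45.
Hassan ∩ Dana ∩ Gita ∩ Keiko ∩ Brynn: 12:40–13:00, 13:25–14:05, 17:30–17:40.
Hassan ∩ Dana ∩ Gita ∩ Keiko ∩ Brynn ∩ Jamal: 12:40–13:00, 13:25–14:00, 17:30–17:40.
Windows ≥ 30 min: 13:25–14:00.
Latest start in the last window 13:25–14:00 is 14:00 − 30 min = 13:30.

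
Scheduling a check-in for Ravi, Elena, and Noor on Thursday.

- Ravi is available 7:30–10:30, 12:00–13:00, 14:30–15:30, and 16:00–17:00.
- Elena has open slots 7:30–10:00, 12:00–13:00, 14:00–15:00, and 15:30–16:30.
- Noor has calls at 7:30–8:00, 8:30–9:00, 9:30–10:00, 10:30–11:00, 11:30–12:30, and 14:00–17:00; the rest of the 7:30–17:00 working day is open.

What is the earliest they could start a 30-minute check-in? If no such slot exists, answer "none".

08:00

Noor free within 07:30–17:00: 08:00–08:30, 09:00–09:30, 10:00–10:30, 11:00–11:30, 12:30–14:00.
Ravi ∩ Elena: 07:30–10:00, 12:00–13:00, 14:30–15:00, 16:00–16:30.
Ravi ∩ Elena ∩ Noor: 08:00–08:30, 09:00–09:30, 12:30–13:00.
Windows ≥ 30 min: 08:00–08:30, 09:00–09:30, 12:30–13:00.
Earliest such window starts at 08:00.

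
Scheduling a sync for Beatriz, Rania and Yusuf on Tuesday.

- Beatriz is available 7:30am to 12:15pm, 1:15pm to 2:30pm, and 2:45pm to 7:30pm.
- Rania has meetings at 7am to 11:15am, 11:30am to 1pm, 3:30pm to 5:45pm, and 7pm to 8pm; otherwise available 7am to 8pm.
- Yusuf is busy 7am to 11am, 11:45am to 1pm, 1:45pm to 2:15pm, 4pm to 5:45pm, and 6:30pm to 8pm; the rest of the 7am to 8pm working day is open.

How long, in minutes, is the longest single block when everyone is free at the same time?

45 minutes

Rania free within 07:00–20:00: 11:15–11:30, 13:00–15:30, 17:45–19:00.
Yusuf free within 07:00–20:00: 11:00–11:45, 13:00–13:45, 14:15–16:00, 17:45–18:30.
Beatriz ∩ Rania: 11:15–11:30, 13:15–14:30, 14:45–15:30, 17:45–19:00.
Beatriz ∩ Rania ∩ Yusuf: 11:15–11:30, 13:15–13:45, 14:15–14:30, 14:45–15:30, 17:45–18:30.
Common window lengths: 15, 30, 15, 45, 45 min; longest is 45.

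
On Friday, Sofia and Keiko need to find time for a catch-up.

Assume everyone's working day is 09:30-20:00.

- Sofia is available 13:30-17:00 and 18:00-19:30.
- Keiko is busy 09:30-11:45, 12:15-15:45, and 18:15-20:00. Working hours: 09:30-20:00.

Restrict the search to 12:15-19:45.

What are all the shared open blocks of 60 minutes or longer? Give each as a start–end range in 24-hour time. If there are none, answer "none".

Keiko free within 09:30–20:00: 11:45–12:15, 15:45–18:15.
Sofia ∩ Keiko: 15:45–17:00, 18:00–18:15.
Restricted to 12:15–19:45: 15:45–17:00, 18:00–18:15.
Windows ≥ 60 min: 15:45–17:00.

15:45–17:00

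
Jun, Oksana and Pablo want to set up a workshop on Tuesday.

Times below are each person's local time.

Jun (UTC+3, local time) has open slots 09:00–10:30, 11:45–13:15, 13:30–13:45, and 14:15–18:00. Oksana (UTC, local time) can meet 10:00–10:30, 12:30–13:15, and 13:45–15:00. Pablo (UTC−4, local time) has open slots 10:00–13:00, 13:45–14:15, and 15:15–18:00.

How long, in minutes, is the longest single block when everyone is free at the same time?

60 minutes

Jun → UTC: 06:00–07:30, 08:45–10:15, 10:30–10:45, 11:15–15:00.
Oksana → UTC: 10:00–10:30, 12:30–13:15, 13:45–15:00.
Pablo → UTC: 14:00–17:00, 17:45–18:15, 19:15–22:00.
Jun ∩ Oksana: 10:00–10:15, 12:30–13:15, 13:45–15:00.
Jun ∩ Oksana ∩ Pablo: 14:00–15:00.
Single common window of 60 minutes.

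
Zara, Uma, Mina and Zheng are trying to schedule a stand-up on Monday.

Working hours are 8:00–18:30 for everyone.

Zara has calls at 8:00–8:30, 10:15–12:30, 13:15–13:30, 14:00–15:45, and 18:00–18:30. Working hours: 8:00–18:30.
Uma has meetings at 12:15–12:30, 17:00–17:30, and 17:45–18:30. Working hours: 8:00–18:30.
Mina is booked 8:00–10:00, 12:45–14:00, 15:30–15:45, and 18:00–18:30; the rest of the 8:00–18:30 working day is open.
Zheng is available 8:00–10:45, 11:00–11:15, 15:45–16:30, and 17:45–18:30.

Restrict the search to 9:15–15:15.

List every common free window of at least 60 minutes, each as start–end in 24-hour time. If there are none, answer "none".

Zara free within 08:00–18:30: 08:30–10:15, 12:30–13:15, 13:30–14:00, 15:45–18:00.
Uma free within 08:00–18:30: 08:00–12:15, 12:30–17:00, 17:30–17:45.
Mina free within 08:00–18:30: 10:00–12:45, 14:00–15:30, 15:45–18:00.
Zara ∩ Uma: 08:30–10:15, 12:30–13:15, 13:30–14:00, 15:45–17:00, 17:30–17:45.
Zara ∩ Uma ∩ Mina: 10:00–10:15, 12:30–12:45, 15:45–17:00, 17:30–17:45.
Zara ∩ Uma ∩ Mina ∩ Zheng: 10:00–10:15, 15:45–16:30.
Restricted to 09:15–15:15: 10:00–10:15.
Windows ≥ 60 min: (none).

none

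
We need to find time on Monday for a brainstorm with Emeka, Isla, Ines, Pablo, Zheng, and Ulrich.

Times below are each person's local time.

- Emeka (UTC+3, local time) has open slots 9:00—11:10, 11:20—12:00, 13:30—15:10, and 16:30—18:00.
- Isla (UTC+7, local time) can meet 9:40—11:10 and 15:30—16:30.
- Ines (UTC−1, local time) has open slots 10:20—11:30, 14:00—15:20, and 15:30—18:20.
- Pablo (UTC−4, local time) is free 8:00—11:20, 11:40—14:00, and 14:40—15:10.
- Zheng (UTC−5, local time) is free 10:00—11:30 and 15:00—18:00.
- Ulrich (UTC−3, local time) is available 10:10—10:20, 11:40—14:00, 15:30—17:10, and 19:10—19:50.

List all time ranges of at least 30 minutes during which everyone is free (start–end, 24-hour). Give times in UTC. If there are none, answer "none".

none

Emeka → UTC: 06:00–08:10, 08:20–09:00, 10:30–12:10, 13:30–15:00.
Isla → UTC: 02:40–04:10, 08:30–09:30.
Ines → UTC: 11:20–12:30, 15:00–16:20, 16:30–19:20.
Pablo → UTC: 12:00–15:20, 15:40–18:00, 18:40–19:10.
Zheng → UTC: 15:00–16:30, 20:00–23:00.
Ulrich → UTC: 13:10–13:20, 14:40–17:00, 18:30–20:10, 22:10–22:50.
Emeka ∩ Isla: 08:30–09:00.
Emeka ∩ Isla ∩ Ines: (none).
Emeka ∩ Isla ∩ Ines ∩ Pablo: (none).
Emeka ∩ Isla ∩ Ines ∩ Pablo ∩ Zheng: (none).
Emeka ∩ Isla ∩ Ines ∩ Pablo ∩ Zheng ∩ Ulrich: (none).
Windows ≥ 30 min: (none).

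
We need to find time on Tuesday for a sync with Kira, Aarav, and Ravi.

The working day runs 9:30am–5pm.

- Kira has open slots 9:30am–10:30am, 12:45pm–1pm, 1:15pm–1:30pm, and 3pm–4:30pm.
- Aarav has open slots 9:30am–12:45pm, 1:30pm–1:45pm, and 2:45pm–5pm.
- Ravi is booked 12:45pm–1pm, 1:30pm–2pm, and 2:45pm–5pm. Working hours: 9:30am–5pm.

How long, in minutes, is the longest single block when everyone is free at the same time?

60 minutes

Ravi free within 09:30–17:00: 09:30–12:45, 13:00–13:30, 14:00–14:45.
Kira ∩ Aarav: 09:30–10:30, 15:00–16:30.
Kira ∩ Aarav ∩ Ravi: 09:30–10:30.
Single common window of 60 minutes.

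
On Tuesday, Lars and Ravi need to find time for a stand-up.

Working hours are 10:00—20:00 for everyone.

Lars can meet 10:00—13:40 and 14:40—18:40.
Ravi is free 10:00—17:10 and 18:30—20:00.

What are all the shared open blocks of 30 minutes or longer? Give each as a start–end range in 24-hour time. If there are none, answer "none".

10:00–13:40, 14:40–17:10

Lars ∩ Ravi: 10:00–13:40, 14:40–17:10, 18:30–18:40.
Windows ≥ 30 min: 10:00–13:40, 14:40–17:10.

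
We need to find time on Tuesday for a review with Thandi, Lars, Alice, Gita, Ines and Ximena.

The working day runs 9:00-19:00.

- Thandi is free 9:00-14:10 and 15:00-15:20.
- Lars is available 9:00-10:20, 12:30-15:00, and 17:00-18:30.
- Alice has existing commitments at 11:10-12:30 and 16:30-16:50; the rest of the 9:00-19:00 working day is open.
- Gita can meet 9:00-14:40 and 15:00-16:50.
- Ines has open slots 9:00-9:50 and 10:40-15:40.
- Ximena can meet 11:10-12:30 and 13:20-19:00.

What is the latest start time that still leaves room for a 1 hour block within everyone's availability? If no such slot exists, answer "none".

none

Alice free within 09:00–19:00: 09:00–11:10, 12:30–16:30, 16:50–19:00.
Thandi ∩ Lars: 09:00–10:20, 12:30–14:10.
Thandi ∩ Lars ∩ Alice: 09:00–10:20, 12:30–14:10.
Thandi ∩ Lars ∩ Alice ∩ Gita: 09:00–10:20, 12:30–14:10.
Thandi ∩ Lars ∩ Alice ∩ Gita ∩ Ines: 09:00–09:50, 12:30–14:10.
Thandi ∩ Lars ∩ Alice ∩ Gita ∩ Ines ∩ Ximena: 13:20–14:10.
Windows ≥ 60 min: (none).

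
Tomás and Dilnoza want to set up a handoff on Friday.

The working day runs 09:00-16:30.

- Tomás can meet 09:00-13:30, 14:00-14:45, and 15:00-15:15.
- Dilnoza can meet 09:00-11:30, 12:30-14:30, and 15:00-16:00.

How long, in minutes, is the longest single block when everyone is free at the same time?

Tomás ∩ Dilnoza: 09:00–11:30, 12:30–13:30, 14:00–14:30, 15:00–15:15.
Common window lengths: 150, 60, 30, 15 min; longest is 150.

150 minutes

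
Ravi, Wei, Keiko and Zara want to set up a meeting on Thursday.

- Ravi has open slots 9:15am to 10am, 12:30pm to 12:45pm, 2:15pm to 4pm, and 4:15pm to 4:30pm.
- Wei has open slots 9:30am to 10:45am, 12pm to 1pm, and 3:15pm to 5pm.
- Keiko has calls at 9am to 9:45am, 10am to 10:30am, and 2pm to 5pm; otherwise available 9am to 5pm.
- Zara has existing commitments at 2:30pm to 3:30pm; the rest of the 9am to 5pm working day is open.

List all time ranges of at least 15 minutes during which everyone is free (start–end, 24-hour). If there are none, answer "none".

09:45–10:00, 12:30–12:45

Keiko free within 09:00–17:00: 09:45–10:00, 10:30–14:00.
Zara free within 09:00–17:00: 09:00–14:30, 15:30–17:00.
Ravi ∩ Wei: 09:30–10:00, 12:30–12:45, 15:15–16:00, 16:15–16:30.
Ravi ∩ Wei ∩ Keiko: 09:45–10:00, 12:30–12:45.
Ravi ∩ Wei ∩ Keiko ∩ Zara: 09:45–10:00, 12:30–12:45.
Windows ≥ 15 min: 09:45–10:00, 12:30–12:45.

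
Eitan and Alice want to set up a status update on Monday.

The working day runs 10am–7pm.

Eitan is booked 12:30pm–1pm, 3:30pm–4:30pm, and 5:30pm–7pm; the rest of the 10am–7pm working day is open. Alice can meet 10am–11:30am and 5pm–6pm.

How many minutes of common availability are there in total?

Eitan free within 10:00–19:00: 10:00–12:30, 13:00–15:30, 16:30–17:30.
Eitan ∩ Alice: 10:00–11:30, 17:00–17:30.
Total common minutes: 90 + 30 = 120.

120 minutes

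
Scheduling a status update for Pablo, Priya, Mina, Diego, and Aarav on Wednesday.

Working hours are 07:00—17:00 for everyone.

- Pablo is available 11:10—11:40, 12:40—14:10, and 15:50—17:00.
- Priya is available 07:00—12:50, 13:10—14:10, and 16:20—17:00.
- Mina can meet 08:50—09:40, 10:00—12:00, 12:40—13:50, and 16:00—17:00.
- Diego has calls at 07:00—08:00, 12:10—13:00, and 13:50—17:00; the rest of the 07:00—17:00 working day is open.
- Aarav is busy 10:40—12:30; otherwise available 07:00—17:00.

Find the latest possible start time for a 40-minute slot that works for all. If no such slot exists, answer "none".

Diego free within 07:00–17:00: 08:00–12:10, 13:00–13:50.
Aarav free within 07:00–17:00: 07:00–10:40, 12:30–17:00.
Pablo ∩ Priya: 11:10–11:40, 12:40–12:50, 13:10–14:10, 16:20–17:00.
Pablo ∩ Priya ∩ Mina: 11:10–11:40, 12:40–12:50, 13:10–13:50, 16:20–17:00.
Pablo ∩ Priya ∩ Mina ∩ Diego: 11:10–11:40, 13:10–13:50.
Pablo ∩ Priya ∩ Mina ∩ Diego ∩ Aarav: 13:10–13:50.
Windows ≥ 40 min: 13:10–13:50.
Latest start in the last window 13:10–13:50 is 13:50 − 40 min = 13:10.

13:10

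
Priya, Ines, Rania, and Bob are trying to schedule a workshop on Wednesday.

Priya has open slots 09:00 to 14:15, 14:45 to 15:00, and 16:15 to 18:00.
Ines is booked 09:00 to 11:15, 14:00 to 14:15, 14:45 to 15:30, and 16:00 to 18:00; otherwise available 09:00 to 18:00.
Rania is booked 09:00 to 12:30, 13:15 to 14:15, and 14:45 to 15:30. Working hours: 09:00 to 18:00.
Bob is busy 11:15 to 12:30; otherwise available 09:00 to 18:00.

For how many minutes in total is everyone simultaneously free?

Ines free within 09:00–18:00: 11:15–14:00, 14:15–14:45, 15:30–16:00.
Rania free within 09:00–18:00: 12:30–13:15, 14:15–14:45, 15:30–18:00.
Bob free within 09:00–18:00: 09:00–11:15, 12:30–18:00.
Priya ∩ Ines: 11:15–14:00.
Priya ∩ Ines ∩ Rania: 12:30–13:15.
Priya ∩ Ines ∩ Rania ∩ Bob: 12:30–13:15.
Total common minutes: 45.

45 minutes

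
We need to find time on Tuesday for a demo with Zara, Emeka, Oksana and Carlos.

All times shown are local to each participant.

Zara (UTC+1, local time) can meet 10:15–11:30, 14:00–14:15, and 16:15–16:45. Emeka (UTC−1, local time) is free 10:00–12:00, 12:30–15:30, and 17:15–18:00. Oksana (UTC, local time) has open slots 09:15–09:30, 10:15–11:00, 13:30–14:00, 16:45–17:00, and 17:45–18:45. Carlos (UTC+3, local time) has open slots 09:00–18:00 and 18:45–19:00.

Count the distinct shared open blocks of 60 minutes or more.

0

Zara → UTC: 09:15–10:30, 13:00–13:15, 15:15–15:45.
Emeka → UTC: 11:00–13:00, 13:30–16:30, 18:15–19:00.
Oksana → UTC: 09:15–09:30, 10:15–11:00, 13:30–14:00, 16:45–17:00, 17:45–18:45.
Carlos → UTC: 06:00–15:00, 15:45–16:00.
Zara ∩ Emeka: 15:15–15:45.
Zara ∩ Emeka ∩ Oksana: (none).
Zara ∩ Emeka ∩ Oksana ∩ Carlos: (none).
Windows ≥ 60 min: (none).
That's 0 windows.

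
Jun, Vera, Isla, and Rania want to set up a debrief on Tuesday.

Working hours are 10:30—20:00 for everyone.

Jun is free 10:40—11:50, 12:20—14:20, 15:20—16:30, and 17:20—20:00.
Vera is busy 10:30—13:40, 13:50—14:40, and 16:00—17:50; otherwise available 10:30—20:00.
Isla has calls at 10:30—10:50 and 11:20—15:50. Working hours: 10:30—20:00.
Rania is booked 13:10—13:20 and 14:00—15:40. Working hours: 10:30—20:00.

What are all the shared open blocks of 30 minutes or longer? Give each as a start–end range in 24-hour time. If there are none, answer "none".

Vera free within 10:30–20:00: 13:40–13:50, 14:40–16:00, 17:50–20:00.
Isla free within 10:30–20:00: 10:50–11:20, 15:50–20:00.
Rania free within 10:30–20:00: 10:30–13:10, 13:20–14:00, 15:40–20:00.
Jun ∩ Vera: 13:40–13:50, 15:20–16:00, 17:50–20:00.
Jun ∩ Vera ∩ Isla: 15:50–16:00, 17:50–20:00.
Jun ∩ Vera ∩ Isla ∩ Rania: 15:50–16:00, 17:50–20:00.
Windows ≥ 30 min: 17:50–20:00.

17:50–20:00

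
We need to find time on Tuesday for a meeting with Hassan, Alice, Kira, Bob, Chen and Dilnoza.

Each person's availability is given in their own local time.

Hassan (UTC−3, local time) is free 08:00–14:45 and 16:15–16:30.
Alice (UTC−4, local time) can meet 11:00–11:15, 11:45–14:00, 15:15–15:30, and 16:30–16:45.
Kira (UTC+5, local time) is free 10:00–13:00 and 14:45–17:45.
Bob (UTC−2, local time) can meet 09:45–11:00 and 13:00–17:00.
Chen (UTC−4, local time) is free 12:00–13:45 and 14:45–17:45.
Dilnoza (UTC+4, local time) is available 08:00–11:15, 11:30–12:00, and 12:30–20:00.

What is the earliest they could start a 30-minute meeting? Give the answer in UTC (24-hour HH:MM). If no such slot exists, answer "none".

none

Hassan → UTC: 11:00–17:45, 19:15–19:30.
Alice → UTC: 15:00–15:15, 15:45–18:00, 19:15–19:30, 20:30–20:45.
Kira → UTC: 05:00–08:00, 09:45–12:45.
Bob → UTC: 11:45–13:00, 15:00–19:00.
Chen → UTC: 16:00–17:45, 18:45–21:45.
Dilnoza → UTC: 04:00–07:15, 07:30–08:00, 08:30–16:00.
Hassan ∩ Alice: 15:00–15:15, 15:45–17:45, 19:15–19:30.
Hassan ∩ Alice ∩ Kira: (none).
Hassan ∩ Alice ∩ Kira ∩ Bob: (none).
Hassan ∩ Alice ∩ Kira ∩ Bob ∩ Chen: (none).
Hassan ∩ Alice ∩ Kira ∩ Bob ∩ Chen ∩ Dilnoza: (none).
Windows ≥ 30 min: (none).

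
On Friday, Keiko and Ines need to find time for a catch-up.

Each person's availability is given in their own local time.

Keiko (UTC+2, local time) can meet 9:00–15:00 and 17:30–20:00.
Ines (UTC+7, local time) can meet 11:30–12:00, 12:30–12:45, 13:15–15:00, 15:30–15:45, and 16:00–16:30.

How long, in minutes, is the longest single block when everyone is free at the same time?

Keiko → UTC: 07:00–13:00, 15:30–18:00.
Ines → UTC: 04:30–05:00, 05:30–05:45, 06:15–08:00, 08:30–08:45, 09:00–09:30.
Keiko ∩ Ines: 07:00–08:00, 08:30–08:45, 09:00–09:30.
Common window lengths: 60, 15, 30 min; longest is 60.

60 minutes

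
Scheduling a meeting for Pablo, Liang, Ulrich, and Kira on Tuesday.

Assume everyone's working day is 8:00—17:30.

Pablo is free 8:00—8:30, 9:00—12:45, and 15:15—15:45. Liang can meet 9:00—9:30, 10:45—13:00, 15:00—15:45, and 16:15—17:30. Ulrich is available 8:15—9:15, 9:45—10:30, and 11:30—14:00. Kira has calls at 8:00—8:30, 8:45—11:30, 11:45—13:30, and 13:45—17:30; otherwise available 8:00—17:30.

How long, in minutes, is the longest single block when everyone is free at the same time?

15 minutes

Kira free within 08:00–17:30: 08:30–08:45, 11:30–11:45, 13:30–13:45.
Pablo ∩ Liang: 09:00–09:30, 10:45–12:45, 15:15–15:45.
Pablo ∩ Liang ∩ Ulrich: 09:00–09:15, 11:30–12:45.
Pablo ∩ Liang ∩ Ulrich ∩ Kira: 11:30–11:45.
Single common window of 15 minutes.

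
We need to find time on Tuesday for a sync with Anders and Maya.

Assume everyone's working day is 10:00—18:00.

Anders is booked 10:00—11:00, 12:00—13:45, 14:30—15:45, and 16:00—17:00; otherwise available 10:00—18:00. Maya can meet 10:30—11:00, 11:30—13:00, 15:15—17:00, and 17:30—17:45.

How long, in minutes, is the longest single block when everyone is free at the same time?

Anders free within 10:00–18:00: 11:00–12:00, 13:45–14:30, 15:45–16:00, 17:00–18:00.
Anders ∩ Maya: 11:30–12:00, 15:45–16:00, 17:30–17:45.
Common window lengths: 30, 15, 15 min; longest is 30.

30 minutes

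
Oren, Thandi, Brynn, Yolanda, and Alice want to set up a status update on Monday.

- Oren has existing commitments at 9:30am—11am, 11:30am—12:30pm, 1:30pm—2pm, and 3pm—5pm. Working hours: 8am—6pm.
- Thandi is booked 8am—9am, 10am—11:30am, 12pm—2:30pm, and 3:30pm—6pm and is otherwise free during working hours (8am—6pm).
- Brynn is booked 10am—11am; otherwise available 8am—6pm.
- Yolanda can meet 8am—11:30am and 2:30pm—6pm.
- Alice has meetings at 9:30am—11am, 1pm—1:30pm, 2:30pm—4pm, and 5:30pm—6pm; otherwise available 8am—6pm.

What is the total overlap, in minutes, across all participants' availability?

30 minutes

Oren free within 08:00–18:00: 08:00–09:30, 11:00–11:30, 12:30–13:30, 14:00–15:00, 17:00–18:00.
Thandi free within 08:00–18:00: 09:00–10:00, 11:30–12:00, 14:30–15:30.
Brynn free within 08:00–18:00: 08:00–10:00, 11:00–18:00.
Alice free within 08:00–18:00: 08:00–09:30, 11:00–13:00, 13:30–14:30, 16:00–17:30.
Oren ∩ Thandi: 09:00–09:30, 14:30–15:00.
Oren ∩ Thandi ∩ Brynn: 09:00–09:30, 14:30–15:00.
Oren ∩ Thandi ∩ Brynn ∩ Yolanda: 09:00–09:30, 14:30–15:00.
Oren ∩ Thandi ∩ Brynn ∩ Yolanda ∩ Alice: 09:00–09:30.
Total common minutes: 30.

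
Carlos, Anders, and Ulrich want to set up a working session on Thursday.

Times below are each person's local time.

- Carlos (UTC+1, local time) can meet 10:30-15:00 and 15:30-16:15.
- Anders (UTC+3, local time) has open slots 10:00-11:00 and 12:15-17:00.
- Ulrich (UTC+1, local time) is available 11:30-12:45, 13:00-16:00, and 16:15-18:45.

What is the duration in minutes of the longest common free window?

120 minutes

Carlos → UTC: 09:30–14:00, 14:30–15:15.
Anders → UTC: 07:00–08:00, 09:15–14:00.
Ulrich → UTC: 10:30–11:45, 12:00–15:00, 15:15–17:45.
Carlos ∩ Anders: 09:30–14:00.
Carlos ∩ Anders ∩ Ulrich: 10:30–11:45, 12:00–14:00.
Common window lengths: 75, 120 min; longest is 120.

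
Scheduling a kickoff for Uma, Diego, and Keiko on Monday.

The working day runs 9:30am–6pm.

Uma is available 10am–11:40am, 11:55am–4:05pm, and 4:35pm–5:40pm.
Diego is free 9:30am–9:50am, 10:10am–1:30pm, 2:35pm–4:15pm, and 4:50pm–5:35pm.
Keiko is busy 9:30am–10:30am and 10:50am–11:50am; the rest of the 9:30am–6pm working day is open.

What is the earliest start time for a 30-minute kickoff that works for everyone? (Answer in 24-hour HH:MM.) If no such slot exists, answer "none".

Keiko free within 09:30–18:00: 10:30–10:50, 11:50–18:00.
Uma ∩ Diego: 10:10–11:40, 11:55–13:30, 14:35–16:05, 16:50–17:35.
Uma ∩ Diego ∩ Keiko: 10:30–10:50, 11:55–13:30, 14:35–16:05, 16:50–17:35.
Windows ≥ 30 min: 11:55–13:30, 14:35–16:05, 16:50–17:35.
Earliest such window starts at 11:55.

11:55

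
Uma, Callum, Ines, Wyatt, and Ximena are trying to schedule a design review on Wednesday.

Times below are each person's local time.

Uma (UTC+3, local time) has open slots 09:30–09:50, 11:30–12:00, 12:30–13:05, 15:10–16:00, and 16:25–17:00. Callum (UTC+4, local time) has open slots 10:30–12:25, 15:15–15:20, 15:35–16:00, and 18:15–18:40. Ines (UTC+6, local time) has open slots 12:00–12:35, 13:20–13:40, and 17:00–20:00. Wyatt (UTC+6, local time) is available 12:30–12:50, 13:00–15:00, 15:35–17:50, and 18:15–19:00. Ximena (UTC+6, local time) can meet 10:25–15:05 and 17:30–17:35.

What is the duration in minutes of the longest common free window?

5 minutes

Uma → UTC: 06:30–06:50, 08:30–09:00, 09:30–10:05, 12:10–13:00, 13:25–14:00.
Callum → UTC: 06:30–08:25, 11:15–11:20, 11:35–12:00, 14:15–14:40.
Ines → UTC: 06:00–06:35, 07:20–07:40, 11:00–14:00.
Wyatt → UTC: 06:30–06:50, 07:00–09:00, 09:35–11:50, 12:15–13:00.
Ximena → UTC: 04:25–09:05, 11:30–11:35.
Uma ∩ Callum: 06:30–06:50.
Uma ∩ Callum ∩ Ines: 06:30–06:35.
Uma ∩ Callum ∩ Ines ∩ Wyatt: 06:30–06:35.
Uma ∩ Callum ∩ Ines ∩ Wyatt ∩ Ximena: 06:30–06:35.
Single common window of 5 minutes.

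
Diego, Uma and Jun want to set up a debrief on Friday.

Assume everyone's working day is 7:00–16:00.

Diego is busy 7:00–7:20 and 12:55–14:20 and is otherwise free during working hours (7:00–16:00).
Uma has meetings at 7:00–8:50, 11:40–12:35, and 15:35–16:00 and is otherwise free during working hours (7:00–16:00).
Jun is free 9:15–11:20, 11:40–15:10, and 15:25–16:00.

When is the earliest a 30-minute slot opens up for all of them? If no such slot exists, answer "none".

09:15

Diego free within 07:00–16:00: 07:20–12:55, 14:20–16:00.
Uma free within 07:00–16:00: 08:50–11:40, 12:35–15:35.
Diego ∩ Uma: 08:50–11:40, 12:35–12:55, 14:20–15:35.
Diego ∩ Uma ∩ Jun: 09:15–11:20, 12:35–12:55, 14:20–15:10, 15:25–15:35.
Windows ≥ 30 min: 09:15–11:20, 14:20–15:10.
Earliest such window starts at 09:15.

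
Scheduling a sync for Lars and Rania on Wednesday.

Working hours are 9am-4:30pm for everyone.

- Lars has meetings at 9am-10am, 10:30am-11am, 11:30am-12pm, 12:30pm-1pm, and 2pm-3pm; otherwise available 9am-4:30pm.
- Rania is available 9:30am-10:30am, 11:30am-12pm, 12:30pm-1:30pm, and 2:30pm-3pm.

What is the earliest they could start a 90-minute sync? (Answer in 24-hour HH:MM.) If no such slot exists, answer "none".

none

Lars free within 09:00–16:30: 10:00–10:30, 11:00–11:30, 12:00–12:30, 13:00–14:00, 15:00–16:30.
Lars ∩ Rania: 10:00–10:30, 13:00–13:30.
Windows ≥ 90 min: (none).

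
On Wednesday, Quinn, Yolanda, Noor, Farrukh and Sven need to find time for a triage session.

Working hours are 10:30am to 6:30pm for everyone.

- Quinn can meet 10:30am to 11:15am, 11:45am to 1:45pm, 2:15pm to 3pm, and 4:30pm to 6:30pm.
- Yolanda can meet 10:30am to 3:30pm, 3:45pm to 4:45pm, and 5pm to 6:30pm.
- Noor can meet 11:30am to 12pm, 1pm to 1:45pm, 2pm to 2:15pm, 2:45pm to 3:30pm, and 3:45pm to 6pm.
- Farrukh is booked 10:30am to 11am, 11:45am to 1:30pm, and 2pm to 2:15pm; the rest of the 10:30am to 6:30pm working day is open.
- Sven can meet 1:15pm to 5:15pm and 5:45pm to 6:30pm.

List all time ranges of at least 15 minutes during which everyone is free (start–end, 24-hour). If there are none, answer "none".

13:30–13:45, 14:45–15:00, 16:30–16:45, 17:00–17:15, 17:45–18:00

Farrukh free within 10:30–18:30: 11:00–11:45, 13:30–14:00, 14:15–18:30.
Quinn ∩ Yolanda: 10:30–11:15, 11:45–13:45, 14:15–15:00, 16:30–16:45, 17:00–18:30.
Quinn ∩ Yolanda ∩ Noor: 11:45–12:00, 13:00–13:45, 14:45–15:00, 16:30–16:45, 17:00–18:00.
Quinn ∩ Yolanda ∩ Noor ∩ Farrukh: 13:30–13:45, 14:45–15:00, 16:30–16:45, 17:00–18:00.
Quinn ∩ Yolanda ∩ Noor ∩ Farrukh ∩ Sven: 13:30–13:45, 14:45–15:00, 16:30–16:45, 17:00–17:15, 17:45–18:00.
Windows ≥ 15 min: 13:30–13:45, 14:45–15:00, 16:30–16:45, 17:00–17:15, 17:45–18:00.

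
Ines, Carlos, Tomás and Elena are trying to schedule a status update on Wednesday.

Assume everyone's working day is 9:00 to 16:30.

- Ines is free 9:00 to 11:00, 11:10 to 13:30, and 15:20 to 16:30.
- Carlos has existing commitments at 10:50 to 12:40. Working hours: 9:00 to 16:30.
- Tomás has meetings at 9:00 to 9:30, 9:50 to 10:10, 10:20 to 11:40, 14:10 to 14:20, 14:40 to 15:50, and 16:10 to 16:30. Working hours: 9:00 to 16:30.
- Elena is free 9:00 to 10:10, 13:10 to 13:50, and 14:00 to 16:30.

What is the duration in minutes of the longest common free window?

20 minutes

Carlos free within 09:00–16:30: 09:00–10:50, 12:40–16:30.
Tomás free within 09:00–16:30: 09:30–09:50, 10:10–10:20, 11:40–14:10, 14:20–14:40, 15:50–16:10.
Ines ∩ Carlos: 09:00–10:50, 12:40–13:30, 15:20–16:30.
Ines ∩ Carlos ∩ Tomás: 09:30–09:50, 10:10–10:20, 12:40–13:30, 15:50–16:10.
Ines ∩ Carlos ∩ Tomás ∩ Elena: 09:30–09:50, 13:10–13:30, 15:50–16:10.
Common window lengths: 20, 20, 20 min; longest is 20.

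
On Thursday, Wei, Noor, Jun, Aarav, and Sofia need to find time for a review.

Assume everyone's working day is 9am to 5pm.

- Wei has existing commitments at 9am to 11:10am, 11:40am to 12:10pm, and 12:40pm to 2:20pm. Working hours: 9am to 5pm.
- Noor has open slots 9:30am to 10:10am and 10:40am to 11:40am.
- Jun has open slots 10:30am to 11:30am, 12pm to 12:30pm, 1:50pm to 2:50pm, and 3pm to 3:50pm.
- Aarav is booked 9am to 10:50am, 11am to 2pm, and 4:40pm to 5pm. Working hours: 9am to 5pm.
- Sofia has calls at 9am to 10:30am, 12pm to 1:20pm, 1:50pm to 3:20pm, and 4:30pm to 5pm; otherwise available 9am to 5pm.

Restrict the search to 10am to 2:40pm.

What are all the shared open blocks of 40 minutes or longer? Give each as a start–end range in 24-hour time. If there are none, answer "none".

none

Wei free within 09:00–17:00: 11:10–11:40, 12:10–12:40, 14:20–17:00.
Aarav free within 09:00–17:00: 10:50–11:00, 14:00–16:40.
Sofia free within 09:00–17:00: 10:30–12:00, 13:20–13:50, 15:20–16:30.
Wei ∩ Noor: 11:10–11:40.
Wei ∩ Noor ∩ Jun: 11:10–11:30.
Wei ∩ Noor ∩ Jun ∩ Aarav: (none).
Wei ∩ Noor ∩ Jun ∩ Aarav ∩ Sofia: (none).
Restricted to 10:00–14:40: (none).
Windows ≥ 40 min: (none).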